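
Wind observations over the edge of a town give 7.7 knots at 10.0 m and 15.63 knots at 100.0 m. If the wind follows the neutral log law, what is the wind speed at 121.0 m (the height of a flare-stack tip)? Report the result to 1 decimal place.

16.3 knots

Log law: V ∝ ln(z/z₀). From the pair, with r = V₁/V₂ = 0.49264,
ln z₀ = (ln z₁ − r·ln z₂)/(1 − r) = (2.3026 − 0.49264×4.6052)/0.50736 = 0.0668 → z₀ = 1.069 m
V₃ = V₁ · ln(z₃/z₀)/ln(z₁/z₀) = 7.7 × 4.7290/2.2358 = 16.2865 knots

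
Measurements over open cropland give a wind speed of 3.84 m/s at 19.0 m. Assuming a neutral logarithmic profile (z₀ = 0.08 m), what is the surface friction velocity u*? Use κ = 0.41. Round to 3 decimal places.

Log law: V(z) = (u*/κ) · ln(z/z₀) ⇒ u* = κ · V / ln(z/z₀)
u* = 0.41 × 3.84 / ln(19.0/0.08) = 0.41 × 3.84 / 5.4702
   = 1.5744 / 5.4702 = 0.2878 m/s

u* ≈ 0.288 m/s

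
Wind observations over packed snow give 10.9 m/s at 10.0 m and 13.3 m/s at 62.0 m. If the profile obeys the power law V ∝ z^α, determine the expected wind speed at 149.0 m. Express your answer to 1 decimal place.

14.6 m/s

First find α: α = ln(V₂/V₁)/ln(z₂/z₁) = ln(13.3/10.9)/ln(62.0/10.0) = 0.19900/1.82455 = 0.1091
Extrapolate from 62.0 m to 149.0 m: V₃ = 13.3 × (149.0/62.0)^0.1091 = 13.3 × 1.1004 = 14.6347 m/s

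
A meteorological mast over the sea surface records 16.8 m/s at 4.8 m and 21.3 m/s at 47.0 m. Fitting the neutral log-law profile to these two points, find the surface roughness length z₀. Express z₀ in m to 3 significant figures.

z₀ ≈ 0.000959 m

Log law: V(z) ∝ ln(z/z₀). With r = V₁/V₂ = 16.8/21.3 = 0.78873,
r · ln(z₂/z₀) = ln(z₁/z₀) ⇒ ln z₀ = (ln z₁ − r·ln z₂)/(1 − r)
ln z₀ = (1.56862 − 0.78873×3.85015) / 0.21127 = -6.9491
z₀ = exp(-6.9491) = 0.0009595 m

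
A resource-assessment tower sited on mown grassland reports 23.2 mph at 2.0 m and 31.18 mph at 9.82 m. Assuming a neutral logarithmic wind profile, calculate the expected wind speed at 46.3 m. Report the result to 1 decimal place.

Log law: V ∝ ln(z/z₀). From the pair, with r = V₁/V₂ = 0.74407,
ln z₀ = (ln z₁ − r·ln z₂)/(1 − r) = (0.6931 − 0.74407×2.2844)/0.25593 = -3.9331 → z₀ = 0.01958 m
V₃ = V₁ · ln(z₃/z₀)/ln(z₁/z₀) = 23.2 × 7.7683/4.6263 = 38.9566 mph

39.0 mph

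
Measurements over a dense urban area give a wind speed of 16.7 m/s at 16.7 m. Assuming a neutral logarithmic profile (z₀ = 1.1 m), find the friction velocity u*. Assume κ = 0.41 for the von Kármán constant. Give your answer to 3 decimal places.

Log law: V(z) = (u*/κ) · ln(z/z₀) ⇒ u* = κ · V / ln(z/z₀)
u* = 0.41 × 16.7 / ln(16.7/1.1) = 0.41 × 16.7 / 2.7201
   = 6.8470 / 2.7201 = 2.5172 m/s

u* ≈ 2.517 m/s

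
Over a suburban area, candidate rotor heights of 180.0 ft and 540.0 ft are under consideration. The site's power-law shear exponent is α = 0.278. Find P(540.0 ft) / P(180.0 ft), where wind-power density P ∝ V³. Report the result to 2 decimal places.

Speed ratio: V_B/V_A = (z_B/z_A)^α = (540.0/180.0)^0.278 = (3.0000)^0.278 = 1.35719
Power-density ratio: P_B/P_A = (V_B/V_A)³ = (1.35719)³ = 2.49988

2.50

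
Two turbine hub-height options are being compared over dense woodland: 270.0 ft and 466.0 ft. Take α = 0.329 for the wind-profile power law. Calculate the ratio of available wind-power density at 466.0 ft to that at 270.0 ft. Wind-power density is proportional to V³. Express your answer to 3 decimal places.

Speed ratio: V_B/V_A = (z_B/z_A)^α = (466.0/270.0)^0.329 = (1.7259)^0.329 = 1.19669
Power-density ratio: P_B/P_A = (V_B/V_A)³ = (1.19669)³ = 1.71372

1.714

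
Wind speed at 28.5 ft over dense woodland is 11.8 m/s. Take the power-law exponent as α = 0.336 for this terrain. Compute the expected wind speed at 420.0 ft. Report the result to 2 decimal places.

Power-law profile: V₂ = V₁ · (z₂/z₁)^α
V₂ = 11.8 × (420.0/28.5)^0.336 = 11.8 × (14.7368)^0.336
    = 11.8 × 2.4694 = 29.1384 m/s

29.14 m/s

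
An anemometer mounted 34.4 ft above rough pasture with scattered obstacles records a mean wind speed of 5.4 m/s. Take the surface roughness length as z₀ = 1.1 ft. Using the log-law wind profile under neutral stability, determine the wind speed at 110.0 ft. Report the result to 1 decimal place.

7.2 m/s

Log law: V(z) ∝ ln(z/z₀), so V₂/V₁ = ln(z₂/z₀) / ln(z₁/z₀).
ln(110.0/1.1) = 4.6052, ln(34.4/1.1) = 3.4427
V₂ = 5.4 × 4.6052/3.4427 = 5.4 × 1.3376 = 7.2233 m/s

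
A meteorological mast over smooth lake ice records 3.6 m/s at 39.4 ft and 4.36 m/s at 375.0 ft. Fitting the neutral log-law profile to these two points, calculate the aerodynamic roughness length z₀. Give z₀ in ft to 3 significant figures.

Log law: V(z) ∝ ln(z/z₀). With r = V₁/V₂ = 3.6/4.36 = 0.82569,
r · ln(z₂/z₀) = ln(z₁/z₀) ⇒ ln z₀ = (ln z₁ − r·ln z₂)/(1 − r)
ln z₀ = (3.67377 − 0.82569×5.92693) / 0.17431 = -6.9991
z₀ = exp(-6.9991) = 0.0009127 ft

z₀ ≈ 0.000913 ft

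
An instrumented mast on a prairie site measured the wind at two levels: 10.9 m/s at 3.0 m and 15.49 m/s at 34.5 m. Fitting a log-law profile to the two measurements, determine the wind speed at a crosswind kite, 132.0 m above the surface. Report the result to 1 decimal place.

18.0 m/s

Log law: V ∝ ln(z/z₀). From the pair, with r = V₁/V₂ = 0.70368,
ln z₀ = (ln z₁ − r·ln z₂)/(1 − r) = (1.0986 − 0.70368×3.5410)/0.29632 = -4.7013 → z₀ = 0.009083 m
V₃ = V₁ · ln(z₃/z₀)/ln(z₁/z₀) = 10.9 × 9.5841/5.7999 = 18.0118 m/s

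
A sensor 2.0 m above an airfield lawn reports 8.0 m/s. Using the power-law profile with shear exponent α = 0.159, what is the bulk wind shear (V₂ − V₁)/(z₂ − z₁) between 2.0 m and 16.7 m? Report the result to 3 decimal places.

0.218 m/s/m

Power law: V₂ = V₁ · (z₂/z₁)^α = 8.0 × (8.3500)^0.159 = 11.2108 m/s
ΔV/Δz = (11.2108 − 8.0)/(16.7 − 2.0) = 3.2108/14.7000 = 0.21842 m/s/m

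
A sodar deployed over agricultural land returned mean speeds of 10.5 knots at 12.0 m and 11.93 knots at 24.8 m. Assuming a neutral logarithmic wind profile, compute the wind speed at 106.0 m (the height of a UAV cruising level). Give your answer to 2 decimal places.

Log law: V ∝ ln(z/z₀). From the pair, with r = V₁/V₂ = 0.88013,
ln z₀ = (ln z₁ − r·ln z₂)/(1 − r) = (2.4849 − 0.88013×3.2108)/0.11987 = -2.8454 → z₀ = 0.05811 m
V₃ = V₁ · ln(z₃/z₀)/ln(z₁/z₀) = 10.5 × 7.5088/5.3303 = 14.7914 knots

14.79 knots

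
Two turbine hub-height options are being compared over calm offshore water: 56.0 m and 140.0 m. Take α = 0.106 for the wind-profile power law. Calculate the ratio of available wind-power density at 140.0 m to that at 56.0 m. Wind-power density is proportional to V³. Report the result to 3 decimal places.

1.338

Speed ratio: V_B/V_A = (z_B/z_A)^α = (140.0/56.0)^0.106 = (2.5000)^0.106 = 1.10200
Power-density ratio: P_B/P_A = (V_B/V_A)³ = (1.10200)³ = 1.33827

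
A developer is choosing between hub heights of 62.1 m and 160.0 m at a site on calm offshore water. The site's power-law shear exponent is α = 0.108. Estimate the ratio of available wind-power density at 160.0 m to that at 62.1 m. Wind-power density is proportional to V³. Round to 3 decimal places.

Speed ratio: V_B/V_A = (z_B/z_A)^α = (160.0/62.1)^0.108 = (2.5765)^0.108 = 1.10762
Power-density ratio: P_B/P_A = (V_B/V_A)³ = (1.10762)³ = 1.35886

1.359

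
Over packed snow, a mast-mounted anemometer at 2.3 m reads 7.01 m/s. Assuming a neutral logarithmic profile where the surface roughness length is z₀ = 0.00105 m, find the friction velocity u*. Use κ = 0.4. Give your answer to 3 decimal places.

Log law: V(z) = (u*/κ) · ln(z/z₀) ⇒ u* = κ · V / ln(z/z₀)
u* = 0.4 × 7.01 / ln(2.3/0.00105) = 0.4 × 7.01 / 7.6919
   = 2.8040 / 7.6919 = 0.3645 m/s

u* ≈ 0.365 m/s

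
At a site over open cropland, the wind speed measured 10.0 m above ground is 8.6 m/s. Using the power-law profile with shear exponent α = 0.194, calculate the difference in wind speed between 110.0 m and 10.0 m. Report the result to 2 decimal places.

Power law: V₂ = V₁ · (z₂/z₁)^α = 8.6 × (11.0000)^0.194 = 13.6939 m/s
ΔV = 13.6939 − 8.6 = 5.0939 m/s

5.09 m/s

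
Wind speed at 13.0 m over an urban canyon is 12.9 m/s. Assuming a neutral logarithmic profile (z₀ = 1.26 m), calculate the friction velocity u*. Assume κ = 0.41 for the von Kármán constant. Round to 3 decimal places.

Log law: V(z) = (u*/κ) · ln(z/z₀) ⇒ u* = κ · V / ln(z/z₀)
u* = 0.41 × 12.9 / ln(13.0/1.26) = 0.41 × 12.9 / 2.3338
   = 5.2890 / 2.3338 = 2.2662 m/s

u* ≈ 2.266 m/s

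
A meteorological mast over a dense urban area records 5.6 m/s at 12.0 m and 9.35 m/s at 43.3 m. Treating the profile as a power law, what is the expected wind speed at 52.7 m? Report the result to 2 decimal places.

10.11 m/s

First find α: α = ln(V₂/V₁)/ln(z₂/z₁) = ln(9.35/5.6)/ln(43.3/12.0) = 0.51261/1.28325 = 0.3995
Extrapolate from 43.3 m to 52.7 m: V₃ = 9.35 × (52.7/43.3)^0.3995 = 9.35 × 1.0816 = 10.1133 m/s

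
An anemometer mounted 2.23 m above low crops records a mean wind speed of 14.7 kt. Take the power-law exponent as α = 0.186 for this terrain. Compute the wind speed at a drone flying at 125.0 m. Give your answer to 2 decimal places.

31.09 kt

Power-law profile: V₂ = V₁ · (z₂/z₁)^α
V₂ = 14.7 × (125.0/2.23)^0.186 = 14.7 × (56.0538)^0.186
    = 14.7 × 2.1147 = 31.0855 kt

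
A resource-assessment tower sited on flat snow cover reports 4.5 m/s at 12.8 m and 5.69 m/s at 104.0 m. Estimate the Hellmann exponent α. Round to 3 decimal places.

Power law: V₂/V₁ = (z₂/z₁)^α ⇒ α = ln(V₂/V₁) / ln(z₂/z₁)
α = ln(5.69/4.5) / ln(104.0/12.8) = ln(1.2644) / ln(8.1250)
  = 0.23463 / 2.09495 = 0.11200

α ≈ 0.112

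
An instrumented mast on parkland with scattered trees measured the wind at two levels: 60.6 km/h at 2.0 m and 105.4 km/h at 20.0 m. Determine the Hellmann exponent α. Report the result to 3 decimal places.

Power law: V₂/V₁ = (z₂/z₁)^α ⇒ α = ln(V₂/V₁) / ln(z₂/z₁)
α = ln(105.4/60.6) / ln(20.0/2.0) = ln(1.7393) / ln(10.0000)
  = 0.55347 / 2.30259 = 0.24037

α ≈ 0.240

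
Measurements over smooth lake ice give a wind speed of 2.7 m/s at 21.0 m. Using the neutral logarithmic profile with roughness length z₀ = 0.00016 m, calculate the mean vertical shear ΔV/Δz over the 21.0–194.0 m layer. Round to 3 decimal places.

0.003 m/s/m

Log law: V₂ = V₁ · ln(z₂/z₀)/ln(z₁/z₀) = 2.7 × 14.0082/11.7849 = 3.2094 m/s
ΔV/Δz = (3.2094 − 2.7)/(194.0 − 21.0) = 0.5094/173.0000 = 0.00294 m/s/m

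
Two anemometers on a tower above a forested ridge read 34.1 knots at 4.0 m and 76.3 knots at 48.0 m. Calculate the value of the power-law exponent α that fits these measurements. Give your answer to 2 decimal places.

Power law: V₂/V₁ = (z₂/z₁)^α ⇒ α = ln(V₂/V₁) / ln(z₂/z₁)
α = ln(76.3/34.1) / ln(48.0/4.0) = ln(2.2375) / ln(12.0000)
  = 0.80538 / 2.48491 = 0.32411

α ≈ 0.32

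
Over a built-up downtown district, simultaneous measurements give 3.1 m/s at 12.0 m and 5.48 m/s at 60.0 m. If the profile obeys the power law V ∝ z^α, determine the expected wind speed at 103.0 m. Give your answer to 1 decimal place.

First find α: α = ln(V₂/V₁)/ln(z₂/z₁) = ln(5.48/3.1)/ln(60.0/12.0) = 0.56970/1.60944 = 0.3540
Extrapolate from 60.0 m to 103.0 m: V₃ = 5.48 × (103.0/60.0)^0.3540 = 5.48 × 1.2108 = 6.6352 m/s

6.6 m/s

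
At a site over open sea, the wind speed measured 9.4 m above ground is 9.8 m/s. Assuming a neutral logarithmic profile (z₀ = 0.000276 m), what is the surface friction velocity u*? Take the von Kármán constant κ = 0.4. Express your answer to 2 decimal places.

u* ≈ 0.38 m/s

Log law: V(z) = (u*/κ) · ln(z/z₀) ⇒ u* = κ · V / ln(z/z₀)
u* = 0.4 × 9.8 / ln(9.4/0.000276) = 0.4 × 9.8 / 10.4358
   = 3.9200 / 10.4358 = 0.3756 m/s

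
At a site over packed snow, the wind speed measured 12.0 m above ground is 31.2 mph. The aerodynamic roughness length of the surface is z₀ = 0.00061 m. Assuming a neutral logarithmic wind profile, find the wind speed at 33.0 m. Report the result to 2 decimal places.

Log law: V(z) ∝ ln(z/z₀), so V₂/V₁ = ln(z₂/z₀) / ln(z₁/z₀).
ln(33.0/0.00061) = 10.8986, ln(12.0/0.00061) = 9.8870
V₂ = 31.2 × 10.8986/9.8870 = 31.2 × 1.1023 = 34.3923 mph

34.39 mph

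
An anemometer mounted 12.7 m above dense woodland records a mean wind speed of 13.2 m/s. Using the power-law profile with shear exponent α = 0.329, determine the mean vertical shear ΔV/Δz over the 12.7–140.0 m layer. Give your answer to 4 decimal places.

0.1247 m/s/m

Power law: V₂ = V₁ · (z₂/z₁)^α = 13.2 × (11.0236)^0.329 = 29.0736 m/s
ΔV/Δz = (29.0736 − 13.2)/(140.0 − 12.7) = 15.8736/127.3000 = 0.12469 m/s/m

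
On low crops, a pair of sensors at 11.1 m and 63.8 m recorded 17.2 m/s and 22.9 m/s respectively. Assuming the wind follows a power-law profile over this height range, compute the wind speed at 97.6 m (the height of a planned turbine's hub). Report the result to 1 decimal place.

First find α: α = ln(V₂/V₁)/ln(z₂/z₁) = ln(22.9/17.2)/ln(63.8/11.1) = 0.28623/1.74881 = 0.1637
Extrapolate from 63.8 m to 97.6 m: V₃ = 22.9 × (97.6/63.8)^0.1637 = 22.9 × 1.0721 = 24.5501 m/s

24.6 m/s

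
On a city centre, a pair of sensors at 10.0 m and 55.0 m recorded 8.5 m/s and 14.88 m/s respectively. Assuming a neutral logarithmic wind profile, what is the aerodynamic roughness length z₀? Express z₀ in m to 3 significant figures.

Log law: V(z) ∝ ln(z/z₀). With r = V₁/V₂ = 8.5/14.88 = 0.57124,
r · ln(z₂/z₀) = ln(z₁/z₀) ⇒ ln z₀ = (ln z₁ − r·ln z₂)/(1 − r)
ln z₀ = (2.30259 − 0.57124×4.00733) / 0.42876 = 0.0314
z₀ = exp(0.0314) = 1.032 m

z₀ ≈ 1.03 m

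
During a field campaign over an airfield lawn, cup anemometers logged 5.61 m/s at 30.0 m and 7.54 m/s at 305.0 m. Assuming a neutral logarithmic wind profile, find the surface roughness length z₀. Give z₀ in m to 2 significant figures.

Log law: V(z) ∝ ln(z/z₀). With r = V₁/V₂ = 5.61/7.54 = 0.74403,
r · ln(z₂/z₀) = ln(z₁/z₀) ⇒ ln z₀ = (ln z₁ − r·ln z₂)/(1 − r)
ln z₀ = (3.40120 − 0.74403×5.72031) / 0.25597 = -3.3399
z₀ = exp(-3.3399) = 0.03544 m

z₀ ≈ 0.035 m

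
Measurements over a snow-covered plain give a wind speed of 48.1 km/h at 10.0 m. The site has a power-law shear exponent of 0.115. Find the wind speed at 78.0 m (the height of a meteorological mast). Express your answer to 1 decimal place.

Power-law profile: V₂ = V₁ · (z₂/z₁)^α
V₂ = 48.1 × (78.0/10.0)^0.115 = 48.1 × (7.8000)^0.115
    = 48.1 × 1.2665 = 60.9166 km/h

60.9 km/h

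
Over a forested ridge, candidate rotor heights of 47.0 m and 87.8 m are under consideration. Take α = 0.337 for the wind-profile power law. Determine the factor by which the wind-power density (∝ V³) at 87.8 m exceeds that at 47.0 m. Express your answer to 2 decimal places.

1.88

Speed ratio: V_B/V_A = (z_B/z_A)^α = (87.8/47.0)^0.337 = (1.8681)^0.337 = 1.23441
Power-density ratio: P_B/P_A = (V_B/V_A)³ = (1.23441)³ = 1.88097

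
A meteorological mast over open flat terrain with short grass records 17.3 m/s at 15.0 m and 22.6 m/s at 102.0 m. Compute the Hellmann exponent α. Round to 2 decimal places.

α ≈ 0.14

Power law: V₂/V₁ = (z₂/z₁)^α ⇒ α = ln(V₂/V₁) / ln(z₂/z₁)
α = ln(22.6/17.3) / ln(102.0/15.0) = ln(1.3064) / ln(6.8000)
  = 0.26724 / 1.91692 = 0.13941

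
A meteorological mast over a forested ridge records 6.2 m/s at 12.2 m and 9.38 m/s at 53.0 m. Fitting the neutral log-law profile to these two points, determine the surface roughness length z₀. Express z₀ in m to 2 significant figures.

z₀ ≈ 0.70 m

Log law: V(z) ∝ ln(z/z₀). With r = V₁/V₂ = 6.2/9.38 = 0.66098,
r · ln(z₂/z₀) = ln(z₁/z₀) ⇒ ln z₀ = (ln z₁ − r·ln z₂)/(1 − r)
ln z₀ = (2.50144 − 0.66098×3.97029) / 0.33902 = -0.3624
z₀ = exp(-0.3624) = 0.6960 m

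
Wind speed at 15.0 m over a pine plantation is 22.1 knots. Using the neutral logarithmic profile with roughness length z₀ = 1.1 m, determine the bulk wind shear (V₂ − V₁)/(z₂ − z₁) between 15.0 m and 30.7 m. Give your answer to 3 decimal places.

Log law: V₂ = V₁ · ln(z₂/z₀)/ln(z₁/z₀) = 22.1 × 3.3290/2.6127 = 28.1581 knots
ΔV/Δz = (28.1581 − 22.1)/(30.7 − 15.0) = 6.0581/15.7000 = 0.38587 knots/m

0.386 knots/m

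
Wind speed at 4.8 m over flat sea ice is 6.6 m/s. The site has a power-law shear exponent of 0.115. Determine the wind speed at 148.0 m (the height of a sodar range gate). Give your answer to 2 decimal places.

9.79 m/s

Power-law profile: V₂ = V₁ · (z₂/z₁)^α
V₂ = 6.6 × (148.0/4.8)^0.115 = 6.6 × (30.8333)^0.115
    = 6.6 × 1.4833 = 9.7900 m/s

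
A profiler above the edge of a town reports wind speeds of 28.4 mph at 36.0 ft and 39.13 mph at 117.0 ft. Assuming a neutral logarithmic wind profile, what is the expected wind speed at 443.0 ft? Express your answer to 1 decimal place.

Log law: V ∝ ln(z/z₀). From the pair, with r = V₁/V₂ = 0.72579,
ln z₀ = (ln z₁ − r·ln z₂)/(1 − r) = (3.5835 − 0.72579×4.7622)/0.27421 = 0.4639 → z₀ = 1.590 ft
V₃ = V₁ · ln(z₃/z₀)/ln(z₁/z₀) = 28.4 × 5.6297/3.1196 = 51.2505 mph

51.3 mph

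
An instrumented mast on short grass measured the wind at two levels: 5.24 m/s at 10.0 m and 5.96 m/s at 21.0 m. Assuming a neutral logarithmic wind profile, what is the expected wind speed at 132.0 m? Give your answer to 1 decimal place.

Log law: V ∝ ln(z/z₀). From the pair, with r = V₁/V₂ = 0.87919,
ln z₀ = (ln z₁ − r·ln z₂)/(1 − r) = (2.3026 − 0.87919×3.0445)/0.12081 = -3.0971 → z₀ = 0.04518 m
V₃ = V₁ · ln(z₃/z₀)/ln(z₁/z₀) = 5.24 × 7.9799/5.3997 = 7.7439 m/s

7.7 m/s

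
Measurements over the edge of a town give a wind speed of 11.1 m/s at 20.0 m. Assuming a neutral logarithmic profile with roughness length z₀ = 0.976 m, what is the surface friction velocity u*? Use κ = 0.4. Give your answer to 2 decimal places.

Log law: V(z) = (u*/κ) · ln(z/z₀) ⇒ u* = κ · V / ln(z/z₀)
u* = 0.4 × 11.1 / ln(20.0/0.976) = 0.4 × 11.1 / 3.0200
   = 4.4400 / 3.0200 = 1.4702 m/s

u* ≈ 1.47 m/s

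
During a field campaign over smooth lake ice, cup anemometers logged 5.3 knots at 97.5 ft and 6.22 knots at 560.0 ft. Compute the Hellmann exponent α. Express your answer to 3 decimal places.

α ≈ 0.092

Power law: V₂/V₁ = (z₂/z₁)^α ⇒ α = ln(V₂/V₁) / ln(z₂/z₁)
α = ln(6.22/5.3) / ln(560.0/97.5) = ln(1.1736) / ln(5.7436)
  = 0.16006 / 1.74808 = 0.09156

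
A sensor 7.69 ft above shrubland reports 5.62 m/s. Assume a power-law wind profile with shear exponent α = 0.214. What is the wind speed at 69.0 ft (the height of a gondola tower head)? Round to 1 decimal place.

Power-law profile: V₂ = V₁ · (z₂/z₁)^α
V₂ = 5.62 × (69.0/7.69)^0.214 = 5.62 × (8.9727)^0.214
    = 5.62 × 1.5993 = 8.9880 m/s

9.0 m/s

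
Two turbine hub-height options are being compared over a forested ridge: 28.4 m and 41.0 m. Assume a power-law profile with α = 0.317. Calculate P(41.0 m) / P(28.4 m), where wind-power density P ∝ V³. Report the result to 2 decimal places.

1.42

Speed ratio: V_B/V_A = (z_B/z_A)^α = (41.0/28.4)^0.317 = (1.4437)^0.317 = 1.12344
Power-density ratio: P_B/P_A = (V_B/V_A)³ = (1.12344)³ = 1.41792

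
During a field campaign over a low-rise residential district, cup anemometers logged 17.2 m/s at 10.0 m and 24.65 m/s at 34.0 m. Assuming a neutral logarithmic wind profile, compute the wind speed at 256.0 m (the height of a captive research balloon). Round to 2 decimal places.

Log law: V ∝ ln(z/z₀). From the pair, with r = V₁/V₂ = 0.69777,
ln z₀ = (ln z₁ − r·ln z₂)/(1 − r) = (2.3026 − 0.69777×3.5264)/0.30223 = -0.5228 → z₀ = 0.5929 m
V₃ = V₁ · ln(z₃/z₀)/ln(z₁/z₀) = 17.2 × 6.0680/2.8254 = 36.9400 m/s

36.94 m/s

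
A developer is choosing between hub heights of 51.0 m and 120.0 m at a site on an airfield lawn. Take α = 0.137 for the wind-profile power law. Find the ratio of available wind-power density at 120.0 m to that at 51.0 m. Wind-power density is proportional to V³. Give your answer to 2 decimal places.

1.42

Speed ratio: V_B/V_A = (z_B/z_A)^α = (120.0/51.0)^0.137 = (2.3529)^0.137 = 1.12437
Power-density ratio: P_B/P_A = (V_B/V_A)³ = (1.12437)³ = 1.42145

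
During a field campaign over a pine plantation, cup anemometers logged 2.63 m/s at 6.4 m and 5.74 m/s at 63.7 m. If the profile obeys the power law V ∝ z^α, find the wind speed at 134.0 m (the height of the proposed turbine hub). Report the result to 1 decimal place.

7.4 m/s

First find α: α = ln(V₂/V₁)/ln(z₂/z₁) = ln(5.74/2.63)/ln(63.7/6.4) = 0.78048/2.29789 = 0.3396
Extrapolate from 63.7 m to 134.0 m: V₃ = 5.74 × (134.0/63.7)^0.3396 = 5.74 × 1.2873 = 7.3894 m/s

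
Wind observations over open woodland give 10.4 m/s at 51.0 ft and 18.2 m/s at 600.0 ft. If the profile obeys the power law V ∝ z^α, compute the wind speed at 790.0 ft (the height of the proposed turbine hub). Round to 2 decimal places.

First find α: α = ln(V₂/V₁)/ln(z₂/z₁) = ln(18.2/10.4)/ln(600.0/51.0) = 0.55962/2.46510 = 0.2270
Extrapolate from 600.0 ft to 790.0 ft: V₃ = 18.2 × (790.0/600.0)^0.2270 = 18.2 × 1.0644 = 19.3729 m/s

19.37 m/s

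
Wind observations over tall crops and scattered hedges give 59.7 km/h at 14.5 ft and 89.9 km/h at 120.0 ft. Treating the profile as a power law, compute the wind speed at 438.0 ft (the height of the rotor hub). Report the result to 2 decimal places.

First find α: α = ln(V₂/V₁)/ln(z₂/z₁) = ln(89.9/59.7)/ln(120.0/14.5) = 0.40937/2.11334 = 0.1937
Extrapolate from 120.0 ft to 438.0 ft: V₃ = 89.9 × (438.0/120.0)^0.1937 = 89.9 × 1.2850 = 115.5258 km/h

115.53 km/h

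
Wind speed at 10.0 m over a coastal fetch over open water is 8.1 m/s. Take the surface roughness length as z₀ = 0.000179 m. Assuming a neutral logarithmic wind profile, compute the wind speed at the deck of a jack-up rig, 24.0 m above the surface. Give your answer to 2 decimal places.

Log law: V(z) ∝ ln(z/z₀), so V₂/V₁ = ln(z₂/z₀) / ln(z₁/z₀).
ln(24.0/0.000179) = 11.8062, ln(10.0/0.000179) = 10.9307
V₂ = 8.1 × 11.8062/10.9307 = 8.1 × 1.0801 = 8.7487 m/s

8.75 m/s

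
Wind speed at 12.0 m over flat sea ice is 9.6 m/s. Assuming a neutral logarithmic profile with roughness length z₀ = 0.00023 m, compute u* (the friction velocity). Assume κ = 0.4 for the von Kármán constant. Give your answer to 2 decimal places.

u* ≈ 0.35 m/s

Log law: V(z) = (u*/κ) · ln(z/z₀) ⇒ u* = κ · V / ln(z/z₀)
u* = 0.4 × 9.6 / ln(12.0/0.00023) = 0.4 × 9.6 / 10.8623
   = 3.8400 / 10.8623 = 0.3535 m/s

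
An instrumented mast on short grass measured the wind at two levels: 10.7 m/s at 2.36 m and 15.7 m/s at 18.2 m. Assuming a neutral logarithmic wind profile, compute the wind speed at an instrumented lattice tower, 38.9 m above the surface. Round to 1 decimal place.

17.6 m/s

Log law: V ∝ ln(z/z₀). From the pair, with r = V₁/V₂ = 0.68153,
ln z₀ = (ln z₁ − r·ln z₂)/(1 − r) = (0.8587 − 0.68153×2.9014)/0.31847 = -3.5128 → z₀ = 0.02981 m
V₃ = V₁ · ln(z₃/z₀)/ln(z₁/z₀) = 10.7 × 7.1738/4.3715 = 17.5592 m/s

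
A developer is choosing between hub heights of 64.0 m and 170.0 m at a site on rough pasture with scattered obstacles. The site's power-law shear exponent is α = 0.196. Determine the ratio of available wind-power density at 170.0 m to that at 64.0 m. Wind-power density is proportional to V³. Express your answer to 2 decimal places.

1.78

Speed ratio: V_B/V_A = (z_B/z_A)^α = (170.0/64.0)^0.196 = (2.6562)^0.196 = 1.21104
Power-density ratio: P_B/P_A = (V_B/V_A)³ = (1.21104)³ = 1.77611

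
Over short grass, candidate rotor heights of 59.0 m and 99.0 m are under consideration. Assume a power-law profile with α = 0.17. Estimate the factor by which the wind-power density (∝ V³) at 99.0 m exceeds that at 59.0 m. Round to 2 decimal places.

Speed ratio: V_B/V_A = (z_B/z_A)^α = (99.0/59.0)^0.17 = (1.6780)^0.17 = 1.09198
Power-density ratio: P_B/P_A = (V_B/V_A)³ = (1.09198)³ = 1.30209

1.30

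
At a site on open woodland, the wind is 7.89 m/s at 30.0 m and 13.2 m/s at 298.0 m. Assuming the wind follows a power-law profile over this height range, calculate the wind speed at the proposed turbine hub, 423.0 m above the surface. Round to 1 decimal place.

14.3 m/s

First find α: α = ln(V₂/V₁)/ln(z₂/z₁) = ln(13.2/7.89)/ln(298.0/30.0) = 0.51462/2.29590 = 0.2241
Extrapolate from 298.0 m to 423.0 m: V₃ = 13.2 × (423.0/298.0)^0.2241 = 13.2 × 1.0817 = 14.2782 m/s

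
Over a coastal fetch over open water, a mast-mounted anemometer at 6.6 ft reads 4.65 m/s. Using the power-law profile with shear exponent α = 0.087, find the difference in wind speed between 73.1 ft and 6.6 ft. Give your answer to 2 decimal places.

1.08 m/s

Power law: V₂ = V₁ · (z₂/z₁)^α = 4.65 × (11.0758)^0.087 = 5.7321 m/s
ΔV = 5.7321 − 4.65 = 1.0821 m/s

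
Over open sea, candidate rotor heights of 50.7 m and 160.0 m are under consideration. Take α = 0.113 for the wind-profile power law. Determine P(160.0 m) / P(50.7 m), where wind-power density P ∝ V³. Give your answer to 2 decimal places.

Speed ratio: V_B/V_A = (z_B/z_A)^α = (160.0/50.7)^0.113 = (3.1558)^0.113 = 1.13867
Power-density ratio: P_B/P_A = (V_B/V_A)³ = (1.13867)³ = 1.47638

1.48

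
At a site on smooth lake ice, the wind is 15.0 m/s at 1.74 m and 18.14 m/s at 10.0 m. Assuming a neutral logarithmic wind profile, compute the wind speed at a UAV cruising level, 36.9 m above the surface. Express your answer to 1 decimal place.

20.5 m/s

Log law: V ∝ ln(z/z₀). From the pair, with r = V₁/V₂ = 0.82690,
ln z₀ = (ln z₁ − r·ln z₂)/(1 − r) = (0.5539 − 0.82690×2.3026)/0.17310 = -7.7998 → z₀ = 0.0004098 m
V₃ = V₁ · ln(z₃/z₀)/ln(z₁/z₀) = 15.0 × 11.4080/8.3537 = 20.4844 m/s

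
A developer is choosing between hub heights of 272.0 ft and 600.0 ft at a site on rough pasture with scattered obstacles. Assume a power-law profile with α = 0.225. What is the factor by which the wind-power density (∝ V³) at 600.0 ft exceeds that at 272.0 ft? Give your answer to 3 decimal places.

Speed ratio: V_B/V_A = (z_B/z_A)^α = (600.0/272.0)^0.225 = (2.2059)^0.225 = 1.19483
Power-density ratio: P_B/P_A = (V_B/V_A)³ = (1.19483)³ = 1.70576

1.706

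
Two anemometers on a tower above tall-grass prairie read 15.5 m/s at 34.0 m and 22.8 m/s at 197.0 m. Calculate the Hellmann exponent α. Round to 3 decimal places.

Power law: V₂/V₁ = (z₂/z₁)^α ⇒ α = ln(V₂/V₁) / ln(z₂/z₁)
α = ln(22.8/15.5) / ln(197.0/34.0) = ln(1.4710) / ln(5.7941)
  = 0.38592 / 1.75684 = 0.21967

α ≈ 0.220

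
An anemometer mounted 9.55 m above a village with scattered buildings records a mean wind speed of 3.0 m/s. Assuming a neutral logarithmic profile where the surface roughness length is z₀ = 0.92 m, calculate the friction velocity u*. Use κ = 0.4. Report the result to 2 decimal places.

Log law: V(z) = (u*/κ) · ln(z/z₀) ⇒ u* = κ · V / ln(z/z₀)
u* = 0.4 × 3.0 / ln(9.55/0.92) = 0.4 × 3.0 / 2.3399
   = 1.2000 / 2.3399 = 0.5128 m/s

u* ≈ 0.51 m/s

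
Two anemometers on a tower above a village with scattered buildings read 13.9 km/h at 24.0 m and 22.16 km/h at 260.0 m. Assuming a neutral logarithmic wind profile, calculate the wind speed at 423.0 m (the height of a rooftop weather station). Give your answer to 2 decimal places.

Log law: V ∝ ln(z/z₀). From the pair, with r = V₁/V₂ = 0.62726,
ln z₀ = (ln z₁ − r·ln z₂)/(1 − r) = (3.1781 − 0.62726×5.5607)/0.37274 = -0.8315 → z₀ = 0.4354 m
V₃ = V₁ · ln(z₃/z₀)/ln(z₁/z₀) = 13.9 × 6.8788/4.0095 = 23.8472 km/h

23.85 km/h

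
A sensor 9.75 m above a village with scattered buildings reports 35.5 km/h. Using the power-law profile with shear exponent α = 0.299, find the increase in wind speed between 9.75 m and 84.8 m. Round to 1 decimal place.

32.3 km/h

Power law: V₂ = V₁ · (z₂/z₁)^α = 35.5 × (8.6974)^0.299 = 67.7807 km/h
ΔV = 67.7807 − 35.5 = 32.2807 km/h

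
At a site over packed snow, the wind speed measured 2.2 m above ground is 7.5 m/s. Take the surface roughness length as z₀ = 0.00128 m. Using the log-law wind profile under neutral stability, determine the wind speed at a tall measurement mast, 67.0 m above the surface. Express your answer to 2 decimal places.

10.94 m/s

Log law: V(z) ∝ ln(z/z₀), so V₂/V₁ = ln(z₂/z₀) / ln(z₁/z₀).
ln(67.0/0.00128) = 10.8656, ln(2.2/0.00128) = 7.4494
V₂ = 7.5 × 10.8656/7.4494 = 7.5 × 1.4586 = 10.9395 m/s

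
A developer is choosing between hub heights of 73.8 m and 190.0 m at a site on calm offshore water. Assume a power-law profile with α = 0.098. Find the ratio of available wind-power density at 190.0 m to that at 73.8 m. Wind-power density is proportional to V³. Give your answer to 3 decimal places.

Speed ratio: V_B/V_A = (z_B/z_A)^α = (190.0/73.8)^0.098 = (2.5745)^0.098 = 1.09711
Power-density ratio: P_B/P_A = (V_B/V_A)³ = (1.09711)³ = 1.32052

1.321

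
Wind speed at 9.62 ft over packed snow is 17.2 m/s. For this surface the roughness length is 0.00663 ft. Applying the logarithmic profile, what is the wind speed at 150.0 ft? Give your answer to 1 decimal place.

23.7 m/s

Log law: V(z) ∝ ln(z/z₀), so V₂/V₁ = ln(z₂/z₀) / ln(z₁/z₀).
ln(150.0/0.00663) = 10.0268, ln(9.62/0.00663) = 7.2800
V₂ = 17.2 × 10.0268/7.2800 = 17.2 × 1.3773 = 23.6897 m/s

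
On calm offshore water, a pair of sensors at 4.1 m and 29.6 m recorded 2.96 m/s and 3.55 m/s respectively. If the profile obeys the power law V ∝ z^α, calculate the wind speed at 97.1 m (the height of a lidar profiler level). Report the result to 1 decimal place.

First find α: α = ln(V₂/V₁)/ln(z₂/z₁) = ln(3.55/2.96)/ln(29.6/4.1) = 0.18176/1.97679 = 0.0919
Extrapolate from 29.6 m to 97.1 m: V₃ = 3.55 × (97.1/29.6)^0.0919 = 3.55 × 1.1154 = 3.9597 m/s

4.0 m/s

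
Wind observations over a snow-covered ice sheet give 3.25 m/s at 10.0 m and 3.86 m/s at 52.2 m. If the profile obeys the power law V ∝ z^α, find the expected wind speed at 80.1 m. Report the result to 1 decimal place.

4.0 m/s

First find α: α = ln(V₂/V₁)/ln(z₂/z₁) = ln(3.86/3.25)/ln(52.2/10.0) = 0.17201/1.65250 = 0.1041
Extrapolate from 52.2 m to 80.1 m: V₃ = 3.86 × (80.1/52.2)^0.1041 = 3.86 × 1.0456 = 4.0359 m/s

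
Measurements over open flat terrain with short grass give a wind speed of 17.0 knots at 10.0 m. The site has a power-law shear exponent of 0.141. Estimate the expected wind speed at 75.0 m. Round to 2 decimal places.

22.59 knots

Power-law profile: V₂ = V₁ · (z₂/z₁)^α
V₂ = 17.0 × (75.0/10.0)^0.141 = 17.0 × (7.5000)^0.141
    = 17.0 × 1.3286 = 22.5856 knots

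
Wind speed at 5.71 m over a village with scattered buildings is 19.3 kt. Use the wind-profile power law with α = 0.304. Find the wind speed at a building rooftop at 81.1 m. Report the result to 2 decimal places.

Power-law profile: V₂ = V₁ · (z₂/z₁)^α
V₂ = 19.3 × (81.1/5.71)^0.304 = 19.3 × (14.2032)^0.304
    = 19.3 × 2.2404 = 43.2397 kt

43.24 kt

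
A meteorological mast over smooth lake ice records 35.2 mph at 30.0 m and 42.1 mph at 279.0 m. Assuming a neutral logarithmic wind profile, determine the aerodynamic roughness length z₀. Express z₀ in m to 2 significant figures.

z₀ ≈ 0.00034 m

Log law: V(z) ∝ ln(z/z₀). With r = V₁/V₂ = 35.2/42.1 = 0.83610,
r · ln(z₂/z₀) = ln(z₁/z₀) ⇒ ln z₀ = (ln z₁ − r·ln z₂)/(1 − r)
ln z₀ = (3.40120 − 0.83610×5.63121) / 0.16390 = -7.9751
z₀ = exp(-7.9751) = 0.0003439 m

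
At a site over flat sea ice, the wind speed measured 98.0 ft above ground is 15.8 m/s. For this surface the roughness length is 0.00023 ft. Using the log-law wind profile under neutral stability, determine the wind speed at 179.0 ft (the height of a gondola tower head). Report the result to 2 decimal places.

Log law: V(z) ∝ ln(z/z₀), so V₂/V₁ = ln(z₂/z₀) / ln(z₁/z₀).
ln(179.0/0.00023) = 13.5648, ln(98.0/0.00023) = 12.9624
V₂ = 15.8 × 13.5648/12.9624 = 15.8 × 1.0465 = 16.5343 m/s

16.53 m/s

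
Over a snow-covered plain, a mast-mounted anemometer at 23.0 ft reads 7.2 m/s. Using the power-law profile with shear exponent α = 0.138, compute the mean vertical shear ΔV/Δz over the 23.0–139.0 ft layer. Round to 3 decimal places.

0.017 m/s/ft

Power law: V₂ = V₁ · (z₂/z₁)^α = 7.2 × (6.0435)^0.138 = 9.2289 m/s
ΔV/Δz = (9.2289 − 7.2)/(139.0 − 23.0) = 2.0289/116.0000 = 0.01749 m/s/ft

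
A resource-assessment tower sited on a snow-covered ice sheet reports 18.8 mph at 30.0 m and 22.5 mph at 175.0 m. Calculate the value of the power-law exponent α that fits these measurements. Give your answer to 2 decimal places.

α ≈ 0.10

Power law: V₂/V₁ = (z₂/z₁)^α ⇒ α = ln(V₂/V₁) / ln(z₂/z₁)
α = ln(22.5/18.8) / ln(175.0/30.0) = ln(1.1968) / ln(5.8333)
  = 0.17966 / 1.76359 = 0.10187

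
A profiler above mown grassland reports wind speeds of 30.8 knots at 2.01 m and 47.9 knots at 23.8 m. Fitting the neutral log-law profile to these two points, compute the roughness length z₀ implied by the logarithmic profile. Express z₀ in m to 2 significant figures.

Log law: V(z) ∝ ln(z/z₀). With r = V₁/V₂ = 30.8/47.9 = 0.64301,
r · ln(z₂/z₀) = ln(z₁/z₀) ⇒ ln z₀ = (ln z₁ − r·ln z₂)/(1 − r)
ln z₀ = (0.69813 − 0.64301×3.16969) / 0.35699 = -3.7535
z₀ = exp(-3.7535) = 0.02343 m

z₀ ≈ 0.023 m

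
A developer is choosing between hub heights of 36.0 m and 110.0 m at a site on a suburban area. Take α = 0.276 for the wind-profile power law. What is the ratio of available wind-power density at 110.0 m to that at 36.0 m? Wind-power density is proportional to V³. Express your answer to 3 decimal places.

2.521

Speed ratio: V_B/V_A = (z_B/z_A)^α = (110.0/36.0)^0.276 = (3.0556)^0.276 = 1.36108
Power-density ratio: P_B/P_A = (V_B/V_A)³ = (1.36108)³ = 2.52148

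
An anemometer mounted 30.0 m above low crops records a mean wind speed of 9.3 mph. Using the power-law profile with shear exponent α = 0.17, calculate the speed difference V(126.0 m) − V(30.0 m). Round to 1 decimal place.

Power law: V₂ = V₁ · (z₂/z₁)^α = 9.3 × (4.2000)^0.17 = 11.8696 mph
ΔV = 11.8696 − 9.3 = 2.5696 mph

2.6 mph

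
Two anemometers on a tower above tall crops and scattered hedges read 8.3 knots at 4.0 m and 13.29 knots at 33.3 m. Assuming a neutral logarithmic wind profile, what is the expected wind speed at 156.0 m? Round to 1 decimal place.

Log law: V ∝ ln(z/z₀). From the pair, with r = V₁/V₂ = 0.62453,
ln z₀ = (ln z₁ − r·ln z₂)/(1 − r) = (1.3863 − 0.62453×3.5056)/0.37547 = -2.1387 → z₀ = 0.1178 m
V₃ = V₁ · ln(z₃/z₀)/ln(z₁/z₀) = 8.3 × 7.1886/3.5250 = 16.9262 knots

16.9 knots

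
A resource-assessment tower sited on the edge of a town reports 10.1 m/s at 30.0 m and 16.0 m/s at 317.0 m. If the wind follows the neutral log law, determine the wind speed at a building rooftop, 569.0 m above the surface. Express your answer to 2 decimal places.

Log law: V ∝ ln(z/z₀). From the pair, with r = V₁/V₂ = 0.63125,
ln z₀ = (ln z₁ − r·ln z₂)/(1 − r) = (3.4012 − 0.63125×5.7589)/0.36875 = -0.6349 → z₀ = 0.5300 m
V₃ = V₁ · ln(z₃/z₀)/ln(z₁/z₀) = 10.1 × 6.9788/4.0361 = 17.4639 m/s

17.46 m/s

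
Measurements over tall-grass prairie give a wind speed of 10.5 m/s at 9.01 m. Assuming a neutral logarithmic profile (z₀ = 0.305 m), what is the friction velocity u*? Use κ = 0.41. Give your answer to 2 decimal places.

u* ≈ 1.27 m/s

Log law: V(z) = (u*/κ) · ln(z/z₀) ⇒ u* = κ · V / ln(z/z₀)
u* = 0.41 × 10.5 / ln(9.01/0.305) = 0.41 × 10.5 / 3.3858
   = 4.3050 / 3.3858 = 1.2715 m/s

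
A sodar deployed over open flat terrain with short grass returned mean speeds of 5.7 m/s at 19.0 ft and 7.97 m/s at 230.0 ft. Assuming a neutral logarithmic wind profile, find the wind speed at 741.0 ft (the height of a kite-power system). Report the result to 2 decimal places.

Log law: V ∝ ln(z/z₀). From the pair, with r = V₁/V₂ = 0.71518,
ln z₀ = (ln z₁ − r·ln z₂)/(1 − r) = (2.9444 − 0.71518×5.4381)/0.28482 = -3.3171 → z₀ = 0.03626 ft
V₃ = V₁ · ln(z₃/z₀)/ln(z₁/z₀) = 5.7 × 9.9251/6.2616 = 9.0350 m/s

9.03 m/s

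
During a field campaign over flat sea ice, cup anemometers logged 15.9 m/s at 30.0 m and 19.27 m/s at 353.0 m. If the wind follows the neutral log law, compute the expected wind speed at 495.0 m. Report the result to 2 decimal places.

Log law: V ∝ ln(z/z₀). From the pair, with r = V₁/V₂ = 0.82512,
ln z₀ = (ln z₁ − r·ln z₂)/(1 − r) = (3.4012 − 0.82512×5.8665)/0.17488 = -8.2302 → z₀ = 0.0002665 m
V₃ = V₁ · ln(z₃/z₀)/ln(z₁/z₀) = 15.9 × 14.4348/11.6314 = 19.7322 m/s

19.73 m/s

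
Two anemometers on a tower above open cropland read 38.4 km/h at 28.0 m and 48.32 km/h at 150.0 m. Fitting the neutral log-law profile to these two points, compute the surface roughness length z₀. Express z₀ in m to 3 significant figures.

z₀ ≈ 0.0422 m

Log law: V(z) ∝ ln(z/z₀). With r = V₁/V₂ = 38.4/48.32 = 0.79470,
r · ln(z₂/z₀) = ln(z₁/z₀) ⇒ ln z₀ = (ln z₁ − r·ln z₂)/(1 − r)
ln z₀ = (3.33220 − 0.79470×5.01064) / 0.20530 = -3.1649
z₀ = exp(-3.1649) = 0.04222 m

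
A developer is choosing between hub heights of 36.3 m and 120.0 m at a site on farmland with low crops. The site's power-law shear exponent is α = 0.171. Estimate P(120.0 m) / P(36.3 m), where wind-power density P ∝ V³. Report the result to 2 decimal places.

Speed ratio: V_B/V_A = (z_B/z_A)^α = (120.0/36.3)^0.171 = (3.3058)^0.171 = 1.22686
Power-density ratio: P_B/P_A = (V_B/V_A)³ = (1.22686)³ = 1.84666

1.85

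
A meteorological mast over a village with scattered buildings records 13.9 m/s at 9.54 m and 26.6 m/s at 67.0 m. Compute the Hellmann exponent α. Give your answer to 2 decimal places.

Power law: V₂/V₁ = (z₂/z₁)^α ⇒ α = ln(V₂/V₁) / ln(z₂/z₁)
α = ln(26.6/13.9) / ln(67.0/9.54) = ln(1.9137) / ln(7.0231)
  = 0.64902 / 1.94920 = 0.33297

α ≈ 0.33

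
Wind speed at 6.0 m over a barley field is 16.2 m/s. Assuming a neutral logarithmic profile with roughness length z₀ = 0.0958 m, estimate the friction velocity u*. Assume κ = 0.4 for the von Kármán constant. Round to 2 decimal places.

Log law: V(z) = (u*/κ) · ln(z/z₀) ⇒ u* = κ · V / ln(z/z₀)
u* = 0.4 × 16.2 / ln(6.0/0.0958) = 0.4 × 16.2 / 4.1373
   = 6.4800 / 4.1373 = 1.5663 m/s

u* ≈ 1.57 m/s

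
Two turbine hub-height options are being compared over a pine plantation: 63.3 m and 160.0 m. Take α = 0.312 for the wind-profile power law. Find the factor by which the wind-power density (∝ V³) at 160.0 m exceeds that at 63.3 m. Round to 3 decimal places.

2.382

Speed ratio: V_B/V_A = (z_B/z_A)^α = (160.0/63.3)^0.312 = (2.5276)^0.312 = 1.33551
Power-density ratio: P_B/P_A = (V_B/V_A)³ = (1.33551)³ = 2.38200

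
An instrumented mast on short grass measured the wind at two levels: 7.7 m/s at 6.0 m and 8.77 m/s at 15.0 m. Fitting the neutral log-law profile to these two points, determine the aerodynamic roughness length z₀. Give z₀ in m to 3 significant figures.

Log law: V(z) ∝ ln(z/z₀). With r = V₁/V₂ = 7.7/8.77 = 0.87799,
r · ln(z₂/z₀) = ln(z₁/z₀) ⇒ ln z₀ = (ln z₁ − r·ln z₂)/(1 − r)
ln z₀ = (1.79176 − 0.87799×2.70805) / 0.12201 = -4.8021
z₀ = exp(-4.8021) = 0.008212 m

z₀ ≈ 0.00821 m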